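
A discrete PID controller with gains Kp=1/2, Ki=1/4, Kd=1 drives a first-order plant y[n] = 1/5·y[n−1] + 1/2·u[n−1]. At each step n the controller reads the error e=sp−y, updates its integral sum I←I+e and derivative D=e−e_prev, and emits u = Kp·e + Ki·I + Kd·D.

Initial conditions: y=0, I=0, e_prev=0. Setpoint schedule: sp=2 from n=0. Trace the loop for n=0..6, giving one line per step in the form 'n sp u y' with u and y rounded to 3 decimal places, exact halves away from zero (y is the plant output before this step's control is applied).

(exact arithmetic carried between steps; '≈' marks a value shown rounded to 6 d.p. or computed from one; I and e_prev carry over from the previous line; the table rounds u and y to 3 d.p., halves away from zero)
n=0: y=0, sp=2, e=sp−y=2; I=2, D=e−e_prev=2; u=1/2·2+1/4·2+1·2=3.5; next y=1/5·0+1/2·3.5=1.75
n=1: y=1.75, sp=2, e=sp−y=0.25; I=2.25, D=e−e_prev=-1.75; u=1/2·0.25+1/4·2.25+1·(-1.75)=-1.0625; next y=1/5·1.75+1/2·(-1.0625)=-0.18125
n=2: y=-0.18125, sp=2, e=sp−y=2.18125; I=4.43125, D=e−e_prev=1.93125; u=1/2·2.18125+1/4·4.43125+1·1.93125≈4.129688; next y=1/5·(-0.18125)+1/2·4.129688≈2.028594
n=3: y≈2.028594, sp=2, e=sp−y≈-0.028594; I≈4.402656, D=e−e_prev≈-2.209844; u=1/2·(-0.028594)+1/4·4.402656+1·(-2.209844)≈-1.123477; next y=1/5·2.028594+1/2·(-1.123477)≈-0.156020
n=4: y≈-0.156020, sp=2, e=sp−y≈2.156020; I≈6.558676, D=e−e_prev≈2.184613; u=1/2·2.156020+1/4·6.558676+1·2.184613≈4.902292; next y=1/5·(-0.156020)+1/2·4.902292≈2.419942
n=5: y≈2.419942, sp=2, e=sp−y≈-0.419942; I≈6.138734, D=e−e_prev≈-2.575962; u=1/2·(-0.419942)+1/4·6.138734+1·(-2.575962)≈-1.251249; next y=1/5·2.419942+1/2·(-1.251249)≈-0.141636
n=6: y≈-0.141636, sp=2, e=sp−y≈2.141636; I≈8.280370, D=e−e_prev≈2.561578; u=1/2·2.141636+1/4·8.280370+1·2.561578≈5.702489; next y=1/5·(-0.141636)+1/2·5.702489≈2.822917

0 2 3.500 0.000
1 2 -1.063 1.750
2 2 4.130 -0.181
3 2 -1.123 2.029
4 2 4.902 -0.156
5 2 -1.251 2.420
6 2 5.702 -0.142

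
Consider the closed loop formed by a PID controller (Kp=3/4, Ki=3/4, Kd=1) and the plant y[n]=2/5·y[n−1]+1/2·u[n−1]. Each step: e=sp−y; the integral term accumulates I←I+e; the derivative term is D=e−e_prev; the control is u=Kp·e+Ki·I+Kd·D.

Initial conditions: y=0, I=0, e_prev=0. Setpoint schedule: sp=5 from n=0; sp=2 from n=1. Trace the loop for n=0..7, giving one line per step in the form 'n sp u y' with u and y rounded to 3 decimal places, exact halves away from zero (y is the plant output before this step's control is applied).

0 5 12.500 0.000
1 2 -11.875 6.250
2 2 18.406 -3.438
3 2 -15.367 7.828
4 2 22.479 -4.552
5 2 -19.914 9.418
6 2 27.513 -6.190
7 2 -25.629 11.281

(exact arithmetic carried between steps; '≈' marks a value shown rounded to 6 d.p. or computed from one; I and e_prev carry over from the previous line; the table rounds u and y to 3 d.p., halves away from zero)
n=0: y=0, sp=5, e=sp−y=5; I=5, D=e−e_prev=5; u=3/4·5+3/4·5+1·5=12.5; next y=2/5·0+1/2·12.5=6.25
n=1: y=6.25, sp=2, e=sp−y=-4.25; I=0.75, D=e−e_prev=-9.25; u=3/4·(-4.25)+3/4·0.75+1·(-9.25)=-11.875; next y=2/5·6.25+1/2·(-11.875)=-3.4375
n=2: y=-3.4375, sp=2, e=sp−y=5.4375; I=6.1875, D=e−e_prev=9.6875; u=3/4·5.4375+3/4·6.1875+1·9.6875=18.40625; next y=2/5·(-3.4375)+1/2·18.40625=7.828125
n=3: y=7.828125, sp=2, e=sp−y=-5.828125; I=0.359375, D=e−e_prev=-11.265625; u=3/4·(-5.828125)+3/4·0.359375+1·(-11.265625)≈-15.367188; next y=2/5·7.828125+1/2·(-15.367188)≈-4.552344
n=4: y≈-4.552344, sp=2, e=sp−y≈6.552344; I≈6.911719, D=e−e_prev≈12.380469; u=3/4·6.552344+3/4·6.911719+1·12.380469≈22.478516; next y=2/5·(-4.552344)+1/2·22.478516≈9.418320
n=5: y≈9.418320, sp=2, e=sp−y≈-7.418320; I≈-0.506602, D=e−e_prev≈-13.970664; u=3/4·(-7.418320)+3/4·(-0.506602)+1·(-13.970664)≈-19.914355; next y=2/5·9.418320+1/2·(-19.914355)≈-6.189850
n=6: y≈-6.189850, sp=2, e=sp−y≈8.189850; I≈7.683248, D=e−e_prev≈15.608170; u=3/4·8.189850+3/4·7.683248+1·15.608170≈27.512993; next y=2/5·(-6.189850)+1/2·27.512993≈11.280557
n=7: y≈11.280557, sp=2, e=sp−y≈-9.280557; I≈-1.597309, D=e−e_prev≈-17.470406; u=3/4·(-9.280557)+3/4·(-1.597309)+1·(-17.470406)≈-25.628805; next y=2/5·11.280557+1/2·(-25.628805)≈-8.302180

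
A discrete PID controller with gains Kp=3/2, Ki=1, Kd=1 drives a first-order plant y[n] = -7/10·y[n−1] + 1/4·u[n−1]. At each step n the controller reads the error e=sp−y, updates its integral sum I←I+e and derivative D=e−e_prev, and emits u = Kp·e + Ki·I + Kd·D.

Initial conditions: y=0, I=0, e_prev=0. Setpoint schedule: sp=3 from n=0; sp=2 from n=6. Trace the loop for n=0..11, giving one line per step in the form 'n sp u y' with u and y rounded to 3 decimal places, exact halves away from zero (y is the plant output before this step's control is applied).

0 3 10.500 0.000
1 3 1.313 2.625
2 3 18.783 -1.509
3 3 -6.258 5.752
4 3 37.953 -5.591
5 3 -31.275 13.402
6 2 80.924 -17.200
7 2 -102.628 32.271
8 2 198.384 -48.247
9 2 -292.540 83.369
10 2 509.723 -131.493
11 2 -800.038 219.476

(exact arithmetic carried between steps; '≈' marks a value shown rounded to 6 d.p. or computed from one; I and e_prev carry over from the previous line; the table rounds u and y to 3 d.p., halves away from zero)
n=0: y=0, sp=3, e=sp−y=3; I=3, D=e−e_prev=3; u=3/2·3+1·3+1·3=10.5; next y=-7/10·0+1/4·10.5=2.625
n=1: y=2.625, sp=3, e=sp−y=0.375; I=3.375, D=e−e_prev=-2.625; u=3/2·0.375+1·3.375+1·(-2.625)=1.3125; next y=-7/10·2.625+1/4·1.3125=-1.509375
n=2: y=-1.509375, sp=3, e=sp−y=4.509375; I=7.884375, D=e−e_prev=4.134375; u=3/2·4.509375+1·7.884375+1·4.134375≈18.782813; next y=-7/10·(-1.509375)+1/4·18.782813≈5.752266
n=3: y≈5.752266, sp=3, e=sp−y≈-2.752266; I≈5.132109, D=e−e_prev≈-7.261641; u=3/2·(-2.752266)+1·5.132109+1·(-7.261641)≈-6.257930; next y=-7/10·5.752266+1/4·(-6.257930)≈-5.591068
n=4: y≈-5.591068, sp=3, e=sp−y≈8.591068; I≈13.723178, D=e−e_prev≈11.343334; u=3/2·8.591068+1·13.723178+1·11.343334≈37.953114; next y=-7/10·(-5.591068)+1/4·37.953114≈13.402026
n=5: y≈13.402026, sp=3, e=sp−y≈-10.402026; I≈3.321151, D=e−e_prev≈-18.993095; u=3/2·(-10.402026)+1·3.321151+1·(-18.993095)≈-31.274983; next y=-7/10·13.402026+1/4·(-31.274983)≈-17.200164
n=6: y≈-17.200164, sp=2, e=sp−y≈19.200164; I≈22.521316, D=e−e_prev≈29.602191; u=3/2·19.200164+1·22.521316+1·29.602191≈80.923753; next y=-7/10·(-17.200164)+1/4·80.923753≈32.271053
n=7: y≈32.271053, sp=2, e=sp−y≈-30.271053; I≈-7.749738, D=e−e_prev≈-49.471217; u=3/2·(-30.271053)+1·(-7.749738)+1·(-49.471217)≈-102.627535; next y=-7/10·32.271053+1/4·(-102.627535)≈-48.246621
n=8: y≈-48.246621, sp=2, e=sp−y≈50.246621; I≈42.496883, D=e−e_prev≈80.517674; u=3/2·50.246621+1·42.496883+1·80.517674≈198.384489; next y=-7/10·(-48.246621)+1/4·198.384489≈83.368757
n=9: y≈83.368757, sp=2, e=sp−y≈-81.368757; I≈-38.871873, D=e−e_prev≈-131.615378; u=3/2·(-81.368757)+1·(-38.871873)+1·(-131.615378)≈-292.540386; next y=-7/10·83.368757+1/4·(-292.540386)≈-131.493226
n=10: y≈-131.493226, sp=2, e=sp−y≈133.493226; I≈94.621353, D=e−e_prev≈214.861983; u=3/2·133.493226+1·94.621353+1·214.861983≈509.723175; next y=-7/10·(-131.493226)+1/4·509.723175≈219.476052
n=11: y≈219.476052, sp=2, e=sp−y≈-217.476052; I≈-122.854699, D=e−e_prev≈-350.969279; u=3/2·(-217.476052)+1·(-122.854699)+1·(-350.969279)≈-800.038056; next y=-7/10·219.476052+1/4·(-800.038056)≈-353.642751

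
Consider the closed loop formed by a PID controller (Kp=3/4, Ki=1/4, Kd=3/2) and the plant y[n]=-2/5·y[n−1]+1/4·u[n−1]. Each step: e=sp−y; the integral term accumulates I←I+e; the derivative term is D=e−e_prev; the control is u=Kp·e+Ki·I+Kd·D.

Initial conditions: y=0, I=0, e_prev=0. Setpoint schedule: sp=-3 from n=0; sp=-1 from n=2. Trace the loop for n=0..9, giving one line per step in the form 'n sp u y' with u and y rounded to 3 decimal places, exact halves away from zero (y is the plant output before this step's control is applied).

0 -3 -7.500 0.000
1 -3 0.938 -1.875
2 -1 -4.305 0.984
3 -1 2.624 -1.470
4 -1 -7.725 1.244
5 -1 4.967 -2.429
6 -1 -11.790 2.213
7 -1 9.485 -3.833
8 -1 -18.219 3.904
9 -1 17.213 -6.116

(exact arithmetic carried between steps; '≈' marks a value shown rounded to 6 d.p. or computed from one; I and e_prev carry over from the previous line; the table rounds u and y to 3 d.p., halves away from zero)
n=0: y=0, sp=-3, e=sp−y=-3; I=-3, D=e−e_prev=-3; u=3/4·(-3)+1/4·(-3)+3/2·(-3)=-7.5; next y=-2/5·0+1/4·(-7.5)=-1.875
n=1: y=-1.875, sp=-3, e=sp−y=-1.125; I=-4.125, D=e−e_prev=1.875; u=3/4·(-1.125)+1/4·(-4.125)+3/2·1.875=0.9375; next y=-2/5·(-1.875)+1/4·0.9375=0.984375
n=2: y=0.984375, sp=-1, e=sp−y=-1.984375; I=-6.109375, D=e−e_prev=-0.859375; u=3/4·(-1.984375)+1/4·(-6.109375)+3/2·(-0.859375)≈-4.304688; next y=-2/5·0.984375+1/4·(-4.304688)≈-1.469922
n=3: y≈-1.469922, sp=-1, e=sp−y≈0.469922; I≈-5.639453, D=e−e_prev≈2.454297; u=3/4·0.469922+1/4·(-5.639453)+3/2·2.454297≈2.624023; next y=-2/5·(-1.469922)+1/4·2.624023≈1.243975
n=4: y≈1.243975, sp=-1, e=sp−y≈-2.243975; I≈-7.883428, D=e−e_prev≈-2.713896; u=3/4·(-2.243975)+1/4·(-7.883428)+3/2·(-2.713896)≈-7.724683; next y=-2/5·1.243975+1/4·(-7.724683)≈-2.428760
n=5: y≈-2.428760, sp=-1, e=sp−y≈1.428760; I≈-6.454667, D=e−e_prev≈3.672735; u=3/4·1.428760+1/4·(-6.454667)+3/2·3.672735≈4.967006; next y=-2/5·(-2.428760)+1/4·4.967006≈2.213256
n=6: y≈2.213256, sp=-1, e=sp−y≈-3.213256; I≈-9.667923, D=e−e_prev≈-4.642016; u=3/4·(-3.213256)+1/4·(-9.667923)+3/2·(-4.642016)≈-11.789947; next y=-2/5·2.213256+1/4·(-11.789947)≈-3.832789
n=7: y≈-3.832789, sp=-1, e=sp−y≈2.832789; I≈-6.835134, D=e−e_prev≈6.046045; u=3/4·2.832789+1/4·(-6.835134)+3/2·6.046045≈9.484875; next y=-2/5·(-3.832789)+1/4·9.484875≈3.904334
n=8: y≈3.904334, sp=-1, e=sp−y≈-4.904334; I≈-11.739468, D=e−e_prev≈-7.737124; u=3/4·(-4.904334)+1/4·(-11.739468)+3/2·(-7.737124)≈-18.218803; next y=-2/5·3.904334+1/4·(-18.218803)≈-6.116435
n=9: y≈-6.116435, sp=-1, e=sp−y≈5.116435; I≈-6.623034, D=e−e_prev≈10.020769; u=3/4·5.116435+1/4·(-6.623034)+3/2·10.020769≈17.212721; next y=-2/5·(-6.116435)+1/4·17.212721≈6.749754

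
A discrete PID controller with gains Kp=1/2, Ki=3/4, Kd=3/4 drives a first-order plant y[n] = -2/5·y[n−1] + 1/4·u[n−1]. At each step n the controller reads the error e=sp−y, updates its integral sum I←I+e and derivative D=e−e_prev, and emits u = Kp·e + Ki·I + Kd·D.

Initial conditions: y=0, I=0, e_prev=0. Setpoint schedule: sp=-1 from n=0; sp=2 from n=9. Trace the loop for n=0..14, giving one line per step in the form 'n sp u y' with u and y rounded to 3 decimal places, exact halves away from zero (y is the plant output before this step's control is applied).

0 -1 -2.000 0.000
1 -1 -1.000 -0.500
2 -1 -2.650 -0.050
3 -1 -1.840 -0.643
4 -1 -3.432 -0.203
5 -1 -2.552 -0.777
6 -1 -4.049 -0.327
7 -1 -3.108 -0.881
8 -1 -4.526 -0.425
9 2 2.459 -0.962
10 2 -1.895 0.999
11 2 4.072 -0.873
12 2 0.341 1.367
13 2 6.154 -0.462
14 2 2.259 1.723

(exact arithmetic carried between steps; '≈' marks a value shown rounded to 6 d.p. or computed from one; I and e_prev carry over from the previous line; the table rounds u and y to 3 d.p., halves away from zero)
n=0: y=0, sp=-1, e=sp−y=-1; I=-1, D=e−e_prev=-1; u=1/2·(-1)+3/4·(-1)+3/4·(-1)=-2; next y=-2/5·0+1/4·(-2)=-0.5
n=1: y=-0.5, sp=-1, e=sp−y=-0.5; I=-1.5, D=e−e_prev=0.5; u=1/2·(-0.5)+3/4·(-1.5)+3/4·0.5=-1; next y=-2/5·(-0.5)+1/4·(-1)=-0.05
n=2: y=-0.05, sp=-1, e=sp−y=-0.95; I=-2.45, D=e−e_prev=-0.45; u=1/2·(-0.95)+3/4·(-2.45)+3/4·(-0.45)=-2.65; next y=-2/5·(-0.05)+1/4·(-2.65)=-0.6425
n=3: y=-0.6425, sp=-1, e=sp−y=-0.3575; I=-2.8075, D=e−e_prev=0.5925; u=1/2·(-0.3575)+3/4·(-2.8075)+3/4·0.5925=-1.84; next y=-2/5·(-0.6425)+1/4·(-1.84)=-0.203
n=4: y=-0.203, sp=-1, e=sp−y=-0.797; I=-3.6045, D=e−e_prev=-0.4395; u=1/2·(-0.797)+3/4·(-3.6045)+3/4·(-0.4395)=-3.4315; next y=-2/5·(-0.203)+1/4·(-3.4315)=-0.776675
n=5: y=-0.776675, sp=-1, e=sp−y=-0.223325; I=-3.827825, D=e−e_prev=0.573675; u=1/2·(-0.223325)+3/4·(-3.827825)+3/4·0.573675=-2.552275; next y=-2/5·(-0.776675)+1/4·(-2.552275)≈-0.327399
n=6: y≈-0.327399, sp=-1, e=sp−y≈-0.672601; I≈-4.500426, D=e−e_prev≈-0.449276; u=1/2·(-0.672601)+3/4·(-4.500426)+3/4·(-0.449276)≈-4.048578; next y=-2/5·(-0.327399)+1/4·(-4.048578)≈-0.881185
n=7: y≈-0.881185, sp=-1, e=sp−y≈-0.118815; I≈-4.619241, D=e−e_prev≈0.553786; u=1/2·(-0.118815)+3/4·(-4.619241)+3/4·0.553786≈-3.108499; next y=-2/5·(-0.881185)+1/4·(-3.108499)≈-0.424651
n=8: y≈-0.424651, sp=-1, e=sp−y≈-0.575349; I≈-5.194591, D=e−e_prev≈-0.456534; u=1/2·(-0.575349)+3/4·(-5.194591)+3/4·(-0.456534)≈-4.526018; next y=-2/5·(-0.424651)+1/4·(-4.526018)≈-0.961644
n=9: y≈-0.961644, sp=2, e=sp−y≈2.961644; I≈-2.232946, D=e−e_prev≈3.536993; u=1/2·2.961644+3/4·(-2.232946)+3/4·3.536993≈2.458857; next y=-2/5·(-0.961644)+1/4·2.458857≈0.999372
n=10: y≈0.999372, sp=2, e=sp−y≈1.000628; I≈-1.232318, D=e−e_prev≈-1.961016; u=1/2·1.000628+3/4·(-1.232318)+3/4·(-1.961016)≈-1.894687; next y=-2/5·0.999372+1/4·(-1.894687)≈-0.873421
n=11: y≈-0.873421, sp=2, e=sp−y≈2.873421; I≈1.641102, D=e−e_prev≈1.872793; u=1/2·2.873421+3/4·1.641102+3/4·1.872793≈4.072131; next y=-2/5·(-0.873421)+1/4·4.072131≈1.367401
n=12: y≈1.367401, sp=2, e=sp−y≈0.632599; I≈2.273701, D=e−e_prev≈-2.240822; u=1/2·0.632599+3/4·2.273701+3/4·(-2.240822)≈0.340959; next y=-2/5·1.367401+1/4·0.340959≈-0.461721
n=13: y≈-0.461721, sp=2, e=sp−y≈2.461721; I≈4.735422, D=e−e_prev≈1.829122; u=1/2·2.461721+3/4·4.735422+3/4·1.829122≈6.154268; next y=-2/5·(-0.461721)+1/4·6.154268≈1.723255
n=14: y≈1.723255, sp=2, e=sp−y≈0.276745; I≈5.012167, D=e−e_prev≈-2.184976; u=1/2·0.276745+3/4·5.012167+3/4·(-2.184976)≈2.258765; next y=-2/5·1.723255+1/4·2.258765≈-0.124611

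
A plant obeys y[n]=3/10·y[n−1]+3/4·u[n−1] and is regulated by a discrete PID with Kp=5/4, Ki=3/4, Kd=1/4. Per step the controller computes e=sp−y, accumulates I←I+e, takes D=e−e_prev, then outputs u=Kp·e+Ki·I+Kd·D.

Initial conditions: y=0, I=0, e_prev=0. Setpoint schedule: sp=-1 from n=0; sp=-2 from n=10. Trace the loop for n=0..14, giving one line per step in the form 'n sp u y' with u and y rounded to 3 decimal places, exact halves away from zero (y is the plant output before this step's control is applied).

0 -1 -2.250 0.000
1 -1 1.047 -1.688
2 -1 -3.284 0.279
3 -1 2.229 -2.379
4 -1 -4.910 0.958
5 -1 4.250 -3.395
6 -1 -7.561 2.169
7 -1 7.629 -5.020
8 -1 -11.934 4.216
9 -1 13.242 -7.686
10 -2 -21.420 7.626
11 -2 23.595 -13.777
12 -2 -34.439 13.563
13 -2 40.202 -21.760
14 -2 -55.922 23.623

(exact arithmetic carried between steps; '≈' marks a value shown rounded to 6 d.p. or computed from one; I and e_prev carry over from the previous line; the table rounds u and y to 3 d.p., halves away from zero)
n=0: y=0, sp=-1, e=sp−y=-1; I=-1, D=e−e_prev=-1; u=5/4·(-1)+3/4·(-1)+1/4·(-1)=-2.25; next y=3/10·0+3/4·(-2.25)=-1.6875
n=1: y=-1.6875, sp=-1, e=sp−y=0.6875; I=-0.3125, D=e−e_prev=1.6875; u=5/4·0.6875+3/4·(-0.3125)+1/4·1.6875=1.046875; next y=3/10·(-1.6875)+3/4·1.046875≈0.278906
n=2: y≈0.278906, sp=-1, e=sp−y≈-1.278906; I≈-1.591406, D=e−e_prev≈-1.966406; u=5/4·(-1.278906)+3/4·(-1.591406)+1/4·(-1.966406)≈-3.283789; next y=3/10·0.278906+3/4·(-3.283789)≈-2.379170
n=3: y≈-2.379170, sp=-1, e=sp−y≈1.379170; I≈-0.212236, D=e−e_prev≈2.658076; u=5/4·1.379170+3/4·(-0.212236)+1/4·2.658076≈2.229304; next y=3/10·(-2.379170)+3/4·2.229304≈0.958227
n=4: y≈0.958227, sp=-1, e=sp−y≈-1.958227; I≈-2.170464, D=e−e_prev≈-3.337397; u=5/4·(-1.958227)+3/4·(-2.170464)+1/4·(-3.337397)≈-4.909981; next y=3/10·0.958227+3/4·(-4.909981)≈-3.395017
n=5: y≈-3.395017, sp=-1, e=sp−y≈2.395017; I≈0.224554, D=e−e_prev≈4.353245; u=5/4·2.395017+3/4·0.224554+1/4·4.353245≈4.250499; next y=3/10·(-3.395017)+3/4·4.250499≈2.169369
n=6: y≈2.169369, sp=-1, e=sp−y≈-3.169369; I≈-2.944815, D=e−e_prev≈-5.564386; u=5/4·(-3.169369)+3/4·(-2.944815)+1/4·(-5.564386)≈-7.561418; next y=3/10·2.169369+3/4·(-7.561418)≈-5.020253
n=7: y≈-5.020253, sp=-1, e=sp−y≈4.020253; I≈1.075439, D=e−e_prev≈7.189622; u=5/4·4.020253+3/4·1.075439+1/4·7.189622≈7.629301; next y=3/10·(-5.020253)+3/4·7.629301≈4.215900
n=8: y≈4.215900, sp=-1, e=sp−y≈-5.215900; I≈-4.140461, D=e−e_prev≈-9.236153; u=5/4·(-5.215900)+3/4·(-4.140461)+1/4·(-9.236153)≈-11.934259; next y=3/10·4.215900+3/4·(-11.934259)≈-7.685924
n=9: y≈-7.685924, sp=-1, e=sp−y≈6.685924; I≈2.545463, D=e−e_prev≈11.901824; u=5/4·6.685924+3/4·2.545463+1/4·11.901824≈13.241958; next y=3/10·(-7.685924)+3/4·13.241958≈7.625691
n=10: y≈7.625691, sp=-2, e=sp−y≈-9.625691; I≈-7.080229, D=e−e_prev≈-16.311615; u=5/4·(-9.625691)+3/4·(-7.080229)+1/4·(-16.311615)≈-21.420190; next y=3/10·7.625691+3/4·(-21.420190)≈-13.777435
n=11: y≈-13.777435, sp=-2, e=sp−y≈11.777435; I≈4.697206, D=e−e_prev≈21.403126; u=5/4·11.777435+3/4·4.697206+1/4·21.403126≈23.595480; next y=3/10·(-13.777435)+3/4·23.595480≈13.563379
n=12: y≈13.563379, sp=-2, e=sp−y≈-15.563379; I≈-10.866173, D=e−e_prev≈-27.340814; u=5/4·(-15.563379)+3/4·(-10.866173)+1/4·(-27.340814)≈-34.439057; next y=3/10·13.563379+3/4·(-34.439057)≈-21.760279
n=13: y≈-21.760279, sp=-2, e=sp−y≈19.760279; I≈8.894106, D=e−e_prev≈35.323659; u=5/4·19.760279+3/4·8.894106+1/4·35.323659≈40.201843; next y=3/10·(-21.760279)+3/4·40.201843≈23.623299
n=14: y≈23.623299, sp=-2, e=sp−y≈-25.623299; I≈-16.729193, D=e−e_prev≈-45.383578; u=5/4·(-25.623299)+3/4·(-16.729193)+1/4·(-45.383578)≈-55.921912; next y=3/10·23.623299+3/4·(-55.921912)≈-34.854445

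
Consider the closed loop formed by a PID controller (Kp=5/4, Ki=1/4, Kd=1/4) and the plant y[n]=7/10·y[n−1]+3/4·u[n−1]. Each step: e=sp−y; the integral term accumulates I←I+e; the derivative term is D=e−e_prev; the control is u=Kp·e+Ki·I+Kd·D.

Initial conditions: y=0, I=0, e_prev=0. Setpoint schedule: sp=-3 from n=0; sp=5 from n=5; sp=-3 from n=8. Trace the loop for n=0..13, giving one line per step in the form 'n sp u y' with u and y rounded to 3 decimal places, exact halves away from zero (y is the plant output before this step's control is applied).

0 -3 -5.250 0.000
1 -3 1.641 -3.938
2 -3 -3.330 -1.526
3 -3 0.474 -3.565
4 -3 -2.389 -2.140
5 5 13.764 -3.290
6 5 -6.243 8.020
7 5 8.234 0.932
8 -3 -16.839 6.828
9 -3 9.864 -7.850
10 -3 -9.661 1.903
11 -3 5.230 -5.913
12 -3 -5.965 -0.216
13 -3 2.479 -4.625

(exact arithmetic carried between steps; '≈' marks a value shown rounded to 6 d.p. or computed from one; I and e_prev carry over from the previous line; the table rounds u and y to 3 d.p., halves away from zero)
n=0: y=0, sp=-3, e=sp−y=-3; I=-3, D=e−e_prev=-3; u=5/4·(-3)+1/4·(-3)+1/4·(-3)=-5.25; next y=7/10·0+3/4·(-5.25)=-3.9375
n=1: y=-3.9375, sp=-3, e=sp−y=0.9375; I=-2.0625, D=e−e_prev=3.9375; u=5/4·0.9375+1/4·(-2.0625)+1/4·3.9375=1.640625; next y=7/10·(-3.9375)+3/4·1.640625≈-1.525781
n=2: y≈-1.525781, sp=-3, e=sp−y≈-1.474219; I≈-3.536719, D=e−e_prev≈-2.411719; u=5/4·(-1.474219)+1/4·(-3.536719)+1/4·(-2.411719)≈-3.329883; next y=7/10·(-1.525781)+3/4·(-3.329883)≈-3.565459
n=3: y≈-3.565459, sp=-3, e=sp−y≈0.565459; I≈-2.971260, D=e−e_prev≈2.039678; u=5/4·0.565459+1/4·(-2.971260)+1/4·2.039678≈0.473928; next y=7/10·(-3.565459)+3/4·0.473928≈-2.140375
n=4: y≈-2.140375, sp=-3, e=sp−y≈-0.859625; I≈-3.830885, D=e−e_prev≈-1.425084; u=5/4·(-0.859625)+1/4·(-3.830885)+1/4·(-1.425084)≈-2.388523; next y=7/10·(-2.140375)+3/4·(-2.388523)≈-3.289655
n=5: y≈-3.289655, sp=5, e=sp−y≈8.289655; I≈4.458770, D=e−e_prev≈9.149280; u=5/4·8.289655+1/4·4.458770+1/4·9.149280≈13.764081; next y=7/10·(-3.289655)+3/4·13.764081≈8.020302
n=6: y≈8.020302, sp=5, e=sp−y≈-3.020302; I≈1.438468, D=e−e_prev≈-11.309957; u=5/4·(-3.020302)+1/4·1.438468+1/4·(-11.309957)≈-6.243251; next y=7/10·8.020302+3/4·(-6.243251)≈0.931774
n=7: y≈0.931774, sp=5, e=sp−y≈4.068226; I≈5.506694, D=e−e_prev≈7.088529; u=5/4·4.068226+1/4·5.506694+1/4·7.088529≈8.234088; next y=7/10·0.931774+3/4·8.234088≈6.827808
n=8: y≈6.827808, sp=-3, e=sp−y≈-9.827808; I≈-4.321114, D=e−e_prev≈-13.896034; u=5/4·(-9.827808)+1/4·(-4.321114)+1/4·(-13.896034)≈-16.839047; next y=7/10·6.827808+3/4·(-16.839047)≈-7.849820
n=9: y≈-7.849820, sp=-3, e=sp−y≈4.849820; I≈0.528706, D=e−e_prev≈14.677628; u=5/4·4.849820+1/4·0.528706+1/4·14.677628≈9.863858; next y=7/10·(-7.849820)+3/4·9.863858≈1.903020
n=10: y≈1.903020, sp=-3, e=sp−y≈-4.903020; I≈-4.374314, D=e−e_prev≈-9.752839; u=5/4·(-4.903020)+1/4·(-4.374314)+1/4·(-9.752839)≈-9.660563; next y=7/10·1.903020+3/4·(-9.660563)≈-5.913308
n=11: y≈-5.913308, sp=-3, e=sp−y≈2.913308; I≈-1.461006, D=e−e_prev≈7.816328; u=5/4·2.913308+1/4·(-1.461006)+1/4·7.816328≈5.230466; next y=7/10·(-5.913308)+3/4·5.230466≈-0.216466
n=12: y≈-0.216466, sp=-3, e=sp−y≈-2.783534; I≈-4.244539, D=e−e_prev≈-5.696842; u=5/4·(-2.783534)+1/4·(-4.244539)+1/4·(-5.696842)≈-5.964762; next y=7/10·(-0.216466)+3/4·(-5.964762)≈-4.625098
n=13: y≈-4.625098, sp=-3, e=sp−y≈1.625098; I≈-2.619441, D=e−e_prev≈4.408632; u=5/4·1.625098+1/4·(-2.619441)+1/4·4.408632≈2.478671; next y=7/10·(-4.625098)+3/4·2.478671≈-1.378566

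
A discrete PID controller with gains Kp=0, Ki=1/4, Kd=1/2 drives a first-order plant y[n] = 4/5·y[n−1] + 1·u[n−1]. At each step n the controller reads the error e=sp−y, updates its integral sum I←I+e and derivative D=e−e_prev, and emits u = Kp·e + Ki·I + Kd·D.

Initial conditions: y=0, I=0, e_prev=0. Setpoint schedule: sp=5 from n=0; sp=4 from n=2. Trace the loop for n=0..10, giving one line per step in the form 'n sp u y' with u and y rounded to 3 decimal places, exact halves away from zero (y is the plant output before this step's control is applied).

(exact arithmetic carried between steps; '≈' marks a value shown rounded to 6 d.p. or computed from one; I and e_prev carry over from the previous line; the table rounds u and y to 3 d.p., halves away from zero)
n=0: y=0, sp=5, e=sp−y=5; I=5, D=e−e_prev=5; u=0·5+1/4·5+1/2·5=3.75; next y=4/5·0+1·3.75=3.75
n=1: y=3.75, sp=5, e=sp−y=1.25; I=6.25, D=e−e_prev=-3.75; u=0·1.25+1/4·6.25+1/2·(-3.75)=-0.3125; next y=4/5·3.75+1·(-0.3125)=2.6875
n=2: y=2.6875, sp=4, e=sp−y=1.3125; I=7.5625, D=e−e_prev=0.0625; u=0·1.3125+1/4·7.5625+1/2·0.0625=1.921875; next y=4/5·2.6875+1·1.921875=4.071875
n=3: y=4.071875, sp=4, e=sp−y=-0.071875; I=7.490625, D=e−e_prev=-1.384375; u=0·(-0.071875)+1/4·7.490625+1/2·(-1.384375)≈1.180469; next y=4/5·4.071875+1·1.180469≈4.437969
n=4: y≈4.437969, sp=4, e=sp−y≈-0.437969; I≈7.052656, D=e−e_prev≈-0.366094; u=0·(-0.437969)+1/4·7.052656+1/2·(-0.366094)≈1.580117; next y=4/5·4.437969+1·1.580117≈5.130492
n=5: y≈5.130492, sp=4, e=sp−y≈-1.130492; I≈5.922164, D=e−e_prev≈-0.692523; u=0·(-1.130492)+1/4·5.922164+1/2·(-0.692523)≈1.134279; next y=4/5·5.130492+1·1.134279≈5.238673
n=6: y≈5.238673, sp=4, e=sp−y≈-1.238673; I≈4.683491, D=e−e_prev≈-0.108181; u=0·(-1.238673)+1/4·4.683491+1/2·(-0.108181)≈1.116782; next y=4/5·5.238673+1·1.116782≈5.307721
n=7: y≈5.307721, sp=4, e=sp−y≈-1.307721; I≈3.375770, D=e−e_prev≈-0.069048; u=0·(-1.307721)+1/4·3.375770+1/2·(-0.069048)≈0.809419; next y=4/5·5.307721+1·0.809419≈5.055595
n=8: y≈5.055595, sp=4, e=sp−y≈-1.055595; I≈2.320175, D=e−e_prev≈0.252125; u=0·(-1.055595)+1/4·2.320175+1/2·0.252125≈0.706106; next y=4/5·5.055595+1·0.706106≈4.750583
n=9: y≈4.750583, sp=4, e=sp−y≈-0.750583; I≈1.569592, D=e−e_prev≈0.305013; u=0·(-0.750583)+1/4·1.569592+1/2·0.305013≈0.544904; next y=4/5·4.750583+1·0.544904≈4.345371
n=10: y≈4.345371, sp=4, e=sp−y≈-0.345371; I≈1.224222, D=e−e_prev≈0.405212; u=0·(-0.345371)+1/4·1.224222+1/2·0.405212≈0.508662; next y=4/5·4.345371+1·0.508662≈3.984958

0 5 3.750 0.000
1 5 -0.313 3.750
2 4 1.922 2.688
3 4 1.180 4.072
4 4 1.580 4.438
5 4 1.134 5.130
6 4 1.117 5.239
7 4 0.809 5.308
8 4 0.706 5.056
9 4 0.545 4.751
10 4 0.509 4.345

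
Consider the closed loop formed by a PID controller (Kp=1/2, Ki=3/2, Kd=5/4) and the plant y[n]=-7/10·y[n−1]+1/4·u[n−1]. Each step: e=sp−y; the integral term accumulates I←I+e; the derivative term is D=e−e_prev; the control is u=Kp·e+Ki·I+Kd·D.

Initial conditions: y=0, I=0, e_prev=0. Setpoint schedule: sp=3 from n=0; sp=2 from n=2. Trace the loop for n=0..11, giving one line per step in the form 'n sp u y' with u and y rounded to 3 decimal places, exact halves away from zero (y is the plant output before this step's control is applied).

0 3 9.750 0.000
1 3 2.578 2.438
2 2 14.591 -1.062
3 2 -1.662 4.391
4 2 27.178 -3.489
5 2 -15.798 9.237
6 2 53.124 -10.415
7 2 -53.526 20.572
8 2 114.499 -27.782
9 2 -147.795 48.072
10 2 263.595 -70.599
11 2 -380.076 115.318

(exact arithmetic carried between steps; '≈' marks a value shown rounded to 6 d.p. or computed from one; I and e_prev carry over from the previous line; the table rounds u and y to 3 d.p., halves away from zero)
n=0: y=0, sp=3, e=sp−y=3; I=3, D=e−e_prev=3; u=1/2·3+3/2·3+5/4·3=9.75; next y=-7/10·0+1/4·9.75=2.4375
n=1: y=2.4375, sp=3, e=sp−y=0.5625; I=3.5625, D=e−e_prev=-2.4375; u=1/2·0.5625+3/2·3.5625+5/4·(-2.4375)=2.578125; next y=-7/10·2.4375+1/4·2.578125≈-1.061719
n=2: y≈-1.061719, sp=2, e=sp−y≈3.061719; I≈6.624219, D=e−e_prev≈2.499219; u=1/2·3.061719+3/2·6.624219+5/4·2.499219≈14.591211; next y=-7/10·(-1.061719)+1/4·14.591211≈4.391006
n=3: y≈4.391006, sp=2, e=sp−y≈-2.391006; I≈4.233213, D=e−e_prev≈-5.452725; u=1/2·(-2.391006)+3/2·4.233213+5/4·(-5.452725)≈-1.661589; next y=-7/10·4.391006+1/4·(-1.661589)≈-3.489101
n=4: y≈-3.489101, sp=2, e=sp−y≈5.489101; I≈9.722314, D=e−e_prev≈7.880107; u=1/2·5.489101+3/2·9.722314+5/4·7.880107≈27.178156; next y=-7/10·(-3.489101)+1/4·27.178156≈9.236910
n=5: y≈9.236910, sp=2, e=sp−y≈-7.236910; I≈2.485404, D=e−e_prev≈-12.726012; u=1/2·(-7.236910)+3/2·2.485404+5/4·(-12.726012)≈-15.797863; next y=-7/10·9.236910+1/4·(-15.797863)≈-10.415303
n=6: y≈-10.415303, sp=2, e=sp−y≈12.415303; I≈14.900707, D=e−e_prev≈19.652213; u=1/2·12.415303+3/2·14.900707+5/4·19.652213≈53.123978; next y=-7/10·(-10.415303)+1/4·53.123978≈20.571707
n=7: y≈20.571707, sp=2, e=sp−y≈-18.571707; I≈-3.670999, D=e−e_prev≈-30.987009; u=1/2·(-18.571707)+3/2·(-3.670999)+5/4·(-30.987009)≈-53.526114; next y=-7/10·20.571707+1/4·(-53.526114)≈-27.781723
n=8: y≈-27.781723, sp=2, e=sp−y≈29.781723; I≈26.110724, D=e−e_prev≈48.353430; u=1/2·29.781723+3/2·26.110724+5/4·48.353430≈114.498734; next y=-7/10·(-27.781723)+1/4·114.498734≈48.071890
n=9: y≈48.071890, sp=2, e=sp−y≈-46.071890; I≈-19.961166, D=e−e_prev≈-75.853613; u=1/2·(-46.071890)+3/2·(-19.961166)+5/4·(-75.853613)≈-147.794710; next y=-7/10·48.071890+1/4·(-147.794710)≈-70.599000
n=10: y≈-70.599000, sp=2, e=sp−y≈72.599000; I≈52.637834, D=e−e_prev≈118.670890; u=1/2·72.599000+3/2·52.637834+5/4·118.670890≈263.594864; next y=-7/10·(-70.599000)+1/4·263.594864≈115.318016
n=11: y≈115.318016, sp=2, e=sp−y≈-113.318016; I≈-60.680182, D=e−e_prev≈-185.917017; u=1/2·(-113.318016)+3/2·(-60.680182)+5/4·(-185.917017)≈-380.075552; next y=-7/10·115.318016+1/4·(-380.075552)≈-175.741499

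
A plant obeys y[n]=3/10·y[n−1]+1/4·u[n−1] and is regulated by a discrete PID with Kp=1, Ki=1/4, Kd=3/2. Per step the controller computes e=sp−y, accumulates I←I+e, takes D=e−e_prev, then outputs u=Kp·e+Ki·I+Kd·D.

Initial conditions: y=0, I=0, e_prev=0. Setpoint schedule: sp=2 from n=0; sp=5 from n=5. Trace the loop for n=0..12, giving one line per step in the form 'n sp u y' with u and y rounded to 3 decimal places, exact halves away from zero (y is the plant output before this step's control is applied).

(exact arithmetic carried between steps; '≈' marks a value shown rounded to 6 d.p. or computed from one; I and e_prev carry over from the previous line; the table rounds u and y to 3 d.p., halves away from zero)
n=0: y=0, sp=2, e=sp−y=2; I=2, D=e−e_prev=2; u=1·2+1/4·2+3/2·2=5.5; next y=3/10·0+1/4·5.5=1.375
n=1: y=1.375, sp=2, e=sp−y=0.625; I=2.625, D=e−e_prev=-1.375; u=1·0.625+1/4·2.625+3/2·(-1.375)=-0.78125; next y=3/10·1.375+1/4·(-0.78125)≈0.217188
n=2: y≈0.217188, sp=2, e=sp−y≈1.782813; I≈4.407813, D=e−e_prev≈1.157813; u=1·1.782813+1/4·4.407813+3/2·1.157813≈4.621484; next y=3/10·0.217188+1/4·4.621484≈1.220527
n=3: y≈1.220527, sp=2, e=sp−y≈0.779473; I≈5.187285, D=e−e_prev≈-1.003340; u=1·0.779473+1/4·5.187285+3/2·(-1.003340)≈0.571284; next y=3/10·1.220527+1/4·0.571284≈0.508979
n=4: y≈0.508979, sp=2, e=sp−y≈1.491021; I≈6.678306, D=e−e_prev≈0.711548; u=1·1.491021+1/4·6.678306+3/2·0.711548≈4.227919; next y=3/10·0.508979+1/4·4.227919≈1.209674
n=5: y≈1.209674, sp=5, e=sp−y≈3.790326; I≈10.468632, D=e−e_prev≈2.299306; u=1·3.790326+1/4·10.468632+3/2·2.299306≈9.856443; next y=3/10·1.209674+1/4·9.856443≈2.827013
n=6: y≈2.827013, sp=5, e=sp−y≈2.172987; I≈12.641619, D=e−e_prev≈-1.617339; u=1·2.172987+1/4·12.641619+3/2·(-1.617339)≈2.907383; next y=3/10·2.827013+1/4·2.907383≈1.574950
n=7: y≈1.574950, sp=5, e=sp−y≈3.425050; I≈16.066670, D=e−e_prev≈1.252063; u=1·3.425050+1/4·16.066670+3/2·1.252063≈9.319813; next y=3/10·1.574950+1/4·9.319813≈2.802438
n=8: y≈2.802438, sp=5, e=sp−y≈2.197562; I≈18.264232, D=e−e_prev≈-1.227488; u=1·2.197562+1/4·18.264232+3/2·(-1.227488)≈4.922387; next y=3/10·2.802438+1/4·4.922387≈2.071328
n=9: y≈2.071328, sp=5, e=sp−y≈2.928672; I≈21.192904, D=e−e_prev≈0.731110; u=1·2.928672+1/4·21.192904+3/2·0.731110≈9.323562; next y=3/10·2.071328+1/4·9.323562≈2.952289
n=10: y≈2.952289, sp=5, e=sp−y≈2.047711; I≈23.240614, D=e−e_prev≈-0.880961; u=1·2.047711+1/4·23.240614+3/2·(-0.880961)≈6.536423; next y=3/10·2.952289+1/4·6.536423≈2.519793
n=11: y≈2.519793, sp=5, e=sp−y≈2.480207; I≈25.720822, D=e−e_prev≈0.432496; u=1·2.480207+1/4·25.720822+3/2·0.432496≈9.559158; next y=3/10·2.519793+1/4·9.559158≈3.145727
n=12: y≈3.145727, sp=5, e=sp−y≈1.854273; I≈27.575095, D=e−e_prev≈-0.625935; u=1·1.854273+1/4·27.575095+3/2·(-0.625935)≈7.809145; next y=3/10·3.145727+1/4·7.809145≈2.896004

0 2 5.500 0.000
1 2 -0.781 1.375
2 2 4.621 0.217
3 2 0.571 1.221
4 2 4.228 0.509
5 5 9.856 1.210
6 5 2.907 2.827
7 5 9.320 1.575
8 5 4.922 2.802
9 5 9.324 2.071
10 5 6.536 2.952
11 5 9.559 2.520
12 5 7.809 3.146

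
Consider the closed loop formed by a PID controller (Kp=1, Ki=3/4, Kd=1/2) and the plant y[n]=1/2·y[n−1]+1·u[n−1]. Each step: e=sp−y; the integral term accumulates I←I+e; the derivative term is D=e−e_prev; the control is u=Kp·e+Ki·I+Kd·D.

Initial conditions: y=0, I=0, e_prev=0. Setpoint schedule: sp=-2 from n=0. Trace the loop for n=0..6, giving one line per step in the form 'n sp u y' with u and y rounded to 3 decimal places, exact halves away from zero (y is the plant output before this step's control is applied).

0 -2 -4.500 0.000
1 -2 5.125 -4.500
2 -2 -11.844 2.875
3 -2 18.070 -10.406
4 -2 -34.631 12.867
5 -2 58.250 -28.197
6 -2 -105.419 44.152

(exact arithmetic carried between steps; '≈' marks a value shown rounded to 6 d.p. or computed from one; I and e_prev carry over from the previous line; the table rounds u and y to 3 d.p., halves away from zero)
n=0: y=0, sp=-2, e=sp−y=-2; I=-2, D=e−e_prev=-2; u=1·(-2)+3/4·(-2)+1/2·(-2)=-4.5; next y=1/2·0+1·(-4.5)=-4.5
n=1: y=-4.5, sp=-2, e=sp−y=2.5; I=0.5, D=e−e_prev=4.5; u=1·2.5+3/4·0.5+1/2·4.5=5.125; next y=1/2·(-4.5)+1·5.125=2.875
n=2: y=2.875, sp=-2, e=sp−y=-4.875; I=-4.375, D=e−e_prev=-7.375; u=1·(-4.875)+3/4·(-4.375)+1/2·(-7.375)=-11.84375; next y=1/2·2.875+1·(-11.84375)=-10.40625
n=3: y=-10.40625, sp=-2, e=sp−y=8.40625; I=4.03125, D=e−e_prev=13.28125; u=1·8.40625+3/4·4.03125+1/2·13.28125≈18.070313; next y=1/2·(-10.40625)+1·18.070313≈12.867188
n=4: y≈12.867188, sp=-2, e=sp−y≈-14.867188; I≈-10.835938, D=e−e_prev≈-23.273438; u=1·(-14.867188)+3/4·(-10.835938)+1/2·(-23.273438)≈-34.630859; next y=1/2·12.867188+1·(-34.630859)≈-28.197266
n=5: y≈-28.197266, sp=-2, e=sp−y≈26.197266; I≈15.361328, D=e−e_prev≈41.064453; u=1·26.197266+3/4·15.361328+1/2·41.064453≈58.250488; next y=1/2·(-28.197266)+1·58.250488≈44.151855
n=6: y≈44.151855, sp=-2, e=sp−y≈-46.151855; I≈-30.790527, D=e−e_prev≈-72.349121; u=1·(-46.151855)+3/4·(-30.790527)+1/2·(-72.349121)≈-105.419312; next y=1/2·44.151855+1·(-105.419312)≈-83.343384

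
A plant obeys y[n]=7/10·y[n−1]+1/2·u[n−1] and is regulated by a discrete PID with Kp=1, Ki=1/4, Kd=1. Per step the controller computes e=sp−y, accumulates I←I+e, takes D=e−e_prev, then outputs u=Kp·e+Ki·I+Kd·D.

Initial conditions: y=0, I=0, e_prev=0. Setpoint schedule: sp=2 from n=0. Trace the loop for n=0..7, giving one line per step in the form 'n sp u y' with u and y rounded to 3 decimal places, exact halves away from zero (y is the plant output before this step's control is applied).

(exact arithmetic carried between steps; '≈' marks a value shown rounded to 6 d.p. or computed from one; I and e_prev carry over from the previous line; the table rounds u and y to 3 d.p., halves away from zero)
n=0: y=0, sp=2, e=sp−y=2; I=2, D=e−e_prev=2; u=1·2+1/4·2+1·2=4.5; next y=7/10·0+1/2·4.5=2.25
n=1: y=2.25, sp=2, e=sp−y=-0.25; I=1.75, D=e−e_prev=-2.25; u=1·(-0.25)+1/4·1.75+1·(-2.25)=-2.0625; next y=7/10·2.25+1/2·(-2.0625)=0.54375
n=2: y=0.54375, sp=2, e=sp−y=1.45625; I=3.20625, D=e−e_prev=1.70625; u=1·1.45625+1/4·3.20625+1·1.70625≈3.964063; next y=7/10·0.54375+1/2·3.964063≈2.362656
n=3: y≈2.362656, sp=2, e=sp−y≈-0.362656; I≈2.843594, D=e−e_prev≈-1.818906; u=1·(-0.362656)+1/4·2.843594+1·(-1.818906)≈-1.470664; next y=7/10·2.362656+1/2·(-1.470664)≈0.918527
n=4: y≈0.918527, sp=2, e=sp−y≈1.081473; I≈3.925066, D=e−e_prev≈1.444129; u=1·1.081473+1/4·3.925066+1·1.444129≈3.506868; next y=7/10·0.918527+1/2·3.506868≈2.396403
n=5: y≈2.396403, sp=2, e=sp−y≈-0.396403; I≈3.528663, D=e−e_prev≈-1.477876; u=1·(-0.396403)+1/4·3.528663+1·(-1.477876)≈-0.992113; next y=7/10·2.396403+1/2·(-0.992113)≈1.181426
n=6: y≈1.181426, sp=2, e=sp−y≈0.818574; I≈4.347238, D=e−e_prev≈1.214978; u=1·0.818574+1/4·4.347238+1·1.214978≈3.120361; next y=7/10·1.181426+1/2·3.120361≈2.387179
n=7: y≈2.387179, sp=2, e=sp−y≈-0.387179; I≈3.960059, D=e−e_prev≈-1.205753; u=1·(-0.387179)+1/4·3.960059+1·(-1.205753)≈-0.602917; next y=7/10·2.387179+1/2·(-0.602917)≈1.369567

0 2 4.500 0.000
1 2 -2.063 2.250
2 2 3.964 0.544
3 2 -1.471 2.363
4 2 3.507 0.919
5 2 -0.992 2.396
6 2 3.120 1.181
7 2 -0.603 2.387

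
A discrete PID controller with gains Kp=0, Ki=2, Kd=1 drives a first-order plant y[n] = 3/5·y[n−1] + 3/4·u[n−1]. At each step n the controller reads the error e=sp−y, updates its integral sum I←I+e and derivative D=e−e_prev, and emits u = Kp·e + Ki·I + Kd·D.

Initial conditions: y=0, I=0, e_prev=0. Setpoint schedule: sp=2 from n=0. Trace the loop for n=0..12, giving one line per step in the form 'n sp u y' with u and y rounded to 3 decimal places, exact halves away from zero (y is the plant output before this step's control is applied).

(exact arithmetic carried between steps; '≈' marks a value shown rounded to 6 d.p. or computed from one; I and e_prev carry over from the previous line; the table rounds u and y to 3 d.p., halves away from zero)
n=0: y=0, sp=2, e=sp−y=2; I=2, D=e−e_prev=2; u=0·2+2·2+1·2=6; next y=3/5·0+3/4·6=4.5
n=1: y=4.5, sp=2, e=sp−y=-2.5; I=-0.5, D=e−e_prev=-4.5; u=0·(-2.5)+2·(-0.5)+1·(-4.5)=-5.5; next y=3/5·4.5+3/4·(-5.5)=-1.425
n=2: y=-1.425, sp=2, e=sp−y=3.425; I=2.925, D=e−e_prev=5.925; u=0·3.425+2·2.925+1·5.925=11.775; next y=3/5·(-1.425)+3/4·11.775=7.97625
n=3: y=7.97625, sp=2, e=sp−y=-5.97625; I=-3.05125, D=e−e_prev=-9.40125; u=0·(-5.97625)+2·(-3.05125)+1·(-9.40125)=-15.50375; next y=3/5·7.97625+3/4·(-15.50375)≈-6.842063
n=4: y≈-6.842063, sp=2, e=sp−y≈8.842063; I≈5.790813, D=e−e_prev≈14.818313; u=0·8.842063+2·5.790813+1·14.818313≈26.399938; next y=3/5·(-6.842063)+3/4·26.399938≈15.694716
n=5: y≈15.694716, sp=2, e=sp−y≈-13.694716; I≈-7.903903, D=e−e_prev≈-22.536778; u=0·(-13.694716)+2·(-7.903903)+1·(-22.536778)≈-38.344584; next y=3/5·15.694716+3/4·(-38.344584)≈-19.341609
n=6: y≈-19.341609, sp=2, e=sp−y≈21.341609; I≈13.437706, D=e−e_prev≈35.036325; u=0·21.341609+2·13.437706+1·35.036325≈61.911736; next y=3/5·(-19.341609)+3/4·61.911736≈34.828837
n=7: y≈34.828837, sp=2, e=sp−y≈-32.828837; I≈-19.391131, D=e−e_prev≈-54.170446; u=0·(-32.828837)+2·(-19.391131)+1·(-54.170446)≈-92.952708; next y=3/5·34.828837+3/4·(-92.952708)≈-48.817229
n=8: y≈-48.817229, sp=2, e=sp−y≈50.817229; I≈31.426098, D=e−e_prev≈83.646065; u=0·50.817229+2·31.426098+1·83.646065≈146.498261; next y=3/5·(-48.817229)+3/4·146.498261≈80.583358
n=9: y≈80.583358, sp=2, e=sp−y≈-78.583358; I≈-47.157261, D=e−e_prev≈-129.400587; u=0·(-78.583358)+2·(-47.157261)+1·(-129.400587)≈-223.715108; next y=3/5·80.583358+3/4·(-223.715108)≈-119.436316
n=10: y≈-119.436316, sp=2, e=sp−y≈121.436316; I≈74.279056, D=e−e_prev≈200.019675; u=0·121.436316+2·74.279056+1·200.019675≈348.577786; next y=3/5·(-119.436316)+3/4·348.577786≈189.771549
n=11: y≈189.771549, sp=2, e=sp−y≈-187.771549; I≈-113.492494, D=e−e_prev≈-309.207866; u=0·(-187.771549)+2·(-113.492494)+1·(-309.207866)≈-536.192854; next y=3/5·189.771549+3/4·(-536.192854)≈-288.281710
n=12: y≈-288.281710, sp=2, e=sp−y≈290.281710; I≈176.789217, D=e−e_prev≈478.053260; u=0·290.281710+2·176.789217+1·478.053260≈831.631693; next y=3/5·(-288.281710)+3/4·831.631693≈450.754744

0 2 6.000 0.000
1 2 -5.500 4.500
2 2 11.775 -1.425
3 2 -15.504 7.976
4 2 26.400 -6.842
5 2 -38.345 15.695
6 2 61.912 -19.342
7 2 -92.953 34.829
8 2 146.498 -48.817
9 2 -223.715 80.583
10 2 348.578 -119.436
11 2 -536.193 189.772
12 2 831.632 -288.282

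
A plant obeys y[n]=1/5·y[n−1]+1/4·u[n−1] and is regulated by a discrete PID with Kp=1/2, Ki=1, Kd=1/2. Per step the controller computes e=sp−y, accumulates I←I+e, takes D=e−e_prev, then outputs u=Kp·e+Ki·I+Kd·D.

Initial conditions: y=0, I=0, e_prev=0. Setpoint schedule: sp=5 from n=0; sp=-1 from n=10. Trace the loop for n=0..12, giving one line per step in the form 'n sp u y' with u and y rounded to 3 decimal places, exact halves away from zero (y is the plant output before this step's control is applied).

0 5 10.000 0.000
1 5 7.500 2.500
2 5 11.500 2.375
3 5 12.113 3.350
4 5 13.554 3.698
5 5 14.170 4.128
6 5 14.777 4.368
7 5 15.129 4.568
8 5 15.405 4.696
9 5 15.584 4.790
10 -1 3.714 4.854
11 -1 6.801 1.899
12 -1 2.063 2.080

(exact arithmetic carried between steps; '≈' marks a value shown rounded to 6 d.p. or computed from one; I and e_prev carry over from the previous line; the table rounds u and y to 3 d.p., halves away from zero)
n=0: y=0, sp=5, e=sp−y=5; I=5, D=e−e_prev=5; u=1/2·5+1·5+1/2·5=10; next y=1/5·0+1/4·10=2.5
n=1: y=2.5, sp=5, e=sp−y=2.5; I=7.5, D=e−e_prev=-2.5; u=1/2·2.5+1·7.5+1/2·(-2.5)=7.5; next y=1/5·2.5+1/4·7.5=2.375
n=2: y=2.375, sp=5, e=sp−y=2.625; I=10.125, D=e−e_prev=0.125; u=1/2·2.625+1·10.125+1/2·0.125=11.5; next y=1/5·2.375+1/4·11.5=3.35
n=3: y=3.35, sp=5, e=sp−y=1.65; I=11.775, D=e−e_prev=-0.975; u=1/2·1.65+1·11.775+1/2·(-0.975)=12.1125; next y=1/5·3.35+1/4·12.1125=3.698125
n=4: y=3.698125, sp=5, e=sp−y=1.301875; I=13.076875, D=e−e_prev=-0.348125; u=1/2·1.301875+1·13.076875+1/2·(-0.348125)=13.55375; next y=1/5·3.698125+1/4·13.55375≈4.128063
n=5: y≈4.128063, sp=5, e=sp−y≈0.871938; I≈13.948813, D=e−e_prev≈-0.429938; u=1/2·0.871938+1·13.948813+1/2·(-0.429938)≈14.169813; next y=1/5·4.128063+1/4·14.169813≈4.368066
n=6: y≈4.368066, sp=5, e=sp−y≈0.631934; I≈14.580747, D=e−e_prev≈-0.240003; u=1/2·0.631934+1·14.580747+1/2·(-0.240003)≈14.776713; next y=1/5·4.368066+1/4·14.776713≈4.567791
n=7: y≈4.567791, sp=5, e=sp−y≈0.432209; I≈15.012956, D=e−e_prev≈-0.199726; u=1/2·0.432209+1·15.012956+1/2·(-0.199726)≈15.129197; next y=1/5·4.567791+1/4·15.129197≈4.695858
n=8: y≈4.695858, sp=5, e=sp−y≈0.304142; I≈15.317098, D=e−e_prev≈-0.128066; u=1/2·0.304142+1·15.317098+1/2·(-0.128066)≈15.405136; next y=1/5·4.695858+1/4·15.405136≈4.790456
n=9: y≈4.790456, sp=5, e=sp−y≈0.209544; I≈15.526643, D=e−e_prev≈-0.094598; u=1/2·0.209544+1·15.526643+1/2·(-0.094598)≈15.584116; next y=1/5·4.790456+1/4·15.584116≈4.854120
n=10: y≈4.854120, sp=-1, e=sp−y≈-5.854120; I≈9.672522, D=e−e_prev≈-6.063664; u=1/2·(-5.854120)+1·9.672522+1/2·(-6.063664)≈3.713630; next y=1/5·4.854120+1/4·3.713630≈1.899232
n=11: y≈1.899232, sp=-1, e=sp−y≈-2.899232; I≈6.773291, D=e−e_prev≈2.954888; u=1/2·(-2.899232)+1·6.773291+1/2·2.954888≈6.801119; next y=1/5·1.899232+1/4·6.801119≈2.080126
n=12: y≈2.080126, sp=-1, e=sp−y≈-3.080126; I≈3.693165, D=e−e_prev≈-0.180895; u=1/2·(-3.080126)+1·3.693165+1/2·(-0.180895)≈2.062654; next y=1/5·2.080126+1/4·2.062654≈0.931689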